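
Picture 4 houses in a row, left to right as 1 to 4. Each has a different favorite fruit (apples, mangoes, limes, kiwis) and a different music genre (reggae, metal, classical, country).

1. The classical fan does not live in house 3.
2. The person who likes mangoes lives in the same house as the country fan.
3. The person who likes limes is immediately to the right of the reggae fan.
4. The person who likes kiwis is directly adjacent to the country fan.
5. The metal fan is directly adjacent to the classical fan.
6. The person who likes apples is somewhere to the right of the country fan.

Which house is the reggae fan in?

So house 4 gets classical for music genre.
The metal fan is in house 3 (clue 5).
House 4 favorite fruit: only apples fits.
The person who likes limes is narrowed to house 2 or 3; consider each.
Placing it in house 2 leads to a contradiction, so it's in house 3.
From clue 3, the reggae fan must be in house 2.
House 1's music genre must be country (nothing else left).
Clue 2: the person who likes mangoes is in house 1.
By clue 4, the person who likes kiwis is in house 2.
So: house 1 = mangoes/country, house 2 = kiwis/reggae, house 3 = limes/metal, house 4 = apples/classical.

2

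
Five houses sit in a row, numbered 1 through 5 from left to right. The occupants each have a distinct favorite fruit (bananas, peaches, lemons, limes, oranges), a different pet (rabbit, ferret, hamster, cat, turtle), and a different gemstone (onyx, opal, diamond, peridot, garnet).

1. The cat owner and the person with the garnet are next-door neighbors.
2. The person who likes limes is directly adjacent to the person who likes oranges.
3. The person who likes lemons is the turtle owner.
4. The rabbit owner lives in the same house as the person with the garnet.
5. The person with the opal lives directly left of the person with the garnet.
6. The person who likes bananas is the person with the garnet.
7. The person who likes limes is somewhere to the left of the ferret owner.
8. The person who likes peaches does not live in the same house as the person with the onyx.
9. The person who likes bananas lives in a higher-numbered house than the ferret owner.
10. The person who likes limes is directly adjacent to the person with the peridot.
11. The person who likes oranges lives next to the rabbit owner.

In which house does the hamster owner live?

The person who likes bananas is narrowed to house 3 or 4 or 5; consider each.
Placing it in house 3 and house 5 leads to a contradiction, so it's in house 4.
The person with the garnet is in house 4 (clue 6).
Clue 4: the rabbit owner is in house 4.
Clue 5 places the person with the opal in house 3.
Clue 11 places the person who likes oranges in house 3.
By clue 2, the person who likes limes is in house 2.
The ferret owner is in house 3 (clue 7).
Clue 10: the person with the peridot is in house 1.
So house 5 gets cat for pet.
Clue 3: the person who likes lemons is in house 1.
From clue 3, the turtle owner must be in house 1.
So house 5 gets peaches for favorite fruit.
That leaves hamster as the pet for house 2.
Clue 8 places the person with the onyx in house 2.
House 5's gemstone must be diamond (nothing else left).
So: house 1 = lemons/turtle/peridot, house 2 = limes/hamster/onyx, house 3 = oranges/ferret/opal, house 4 = bananas/rabbit/garnet, house 5 = peaches/cat/diamond.

2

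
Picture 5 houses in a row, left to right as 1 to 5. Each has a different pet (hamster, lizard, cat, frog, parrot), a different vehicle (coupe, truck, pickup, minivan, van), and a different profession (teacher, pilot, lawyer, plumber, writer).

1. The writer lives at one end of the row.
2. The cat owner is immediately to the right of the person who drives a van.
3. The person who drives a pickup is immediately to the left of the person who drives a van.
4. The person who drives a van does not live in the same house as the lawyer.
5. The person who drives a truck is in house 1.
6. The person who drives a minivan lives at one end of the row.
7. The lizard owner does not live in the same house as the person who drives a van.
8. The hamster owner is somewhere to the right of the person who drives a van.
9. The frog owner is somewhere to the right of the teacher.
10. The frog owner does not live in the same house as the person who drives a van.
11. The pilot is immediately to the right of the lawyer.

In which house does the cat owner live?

By clue 5, the person who drives a truck is in house 1.
That leaves minivan as the vehicle for house 5.
The cat owner is narrowed to house 4 or 5; consider each.
Placing it in house 5 leads to a contradiction, so it's in house 4.
The person who drives a van is in house 3 (clue 2).
Clue 3 places the person who drives a pickup in house 2.
The only pet still possible for house 3 is parrot.
House 4 vehicle: only coupe fits.
So house 1 gets lizard for pet.
The only pet still possible for house 2 is frog.
House 5's pet must be hamster (nothing else left).
Clue 9: the teacher is in house 1.
So house 5 gets writer for profession.
Clue 11: the pilot is in house 3.
From clue 11, the lawyer must be in house 2.
That leaves plumber as the profession for house 4.
So: house 1 = lizard/truck/teacher, house 2 = frog/pickup/lawyer, house 3 = parrot/van/pilot, house 4 = cat/coupe/plumber, house 5 = hamster/minivan/writer.

4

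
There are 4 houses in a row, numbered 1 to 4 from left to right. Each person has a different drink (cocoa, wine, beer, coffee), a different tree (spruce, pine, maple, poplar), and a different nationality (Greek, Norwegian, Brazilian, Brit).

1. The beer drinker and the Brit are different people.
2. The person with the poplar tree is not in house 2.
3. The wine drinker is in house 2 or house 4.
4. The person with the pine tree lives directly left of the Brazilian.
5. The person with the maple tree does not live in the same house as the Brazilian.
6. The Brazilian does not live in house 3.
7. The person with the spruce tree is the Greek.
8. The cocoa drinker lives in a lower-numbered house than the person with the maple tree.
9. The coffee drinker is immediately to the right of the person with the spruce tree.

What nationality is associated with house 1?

Greek

The wine drinker is narrowed to house 2 or 4; consider each.
Placing it in house 2 leads to a contradiction, so it's in house 4.
The coffee drinker is narrowed to house 2 or 3; consider each.
Placing it in house 3 leads to a contradiction, so it's in house 2.
Clue 9: the person with the spruce tree is in house 1.
The only tree still possible for house 2 is maple.
House 3 tree: only pine fits.
So house 4 gets poplar for tree.
The Brazilian is in house 4 (clue 4).
Clue 7 places the Greek in house 1.
Clue 8: the cocoa drinker is in house 1.
House 3's drink must be beer (nothing else left).
Clue 1 places the Brit in house 2.
That leaves Norwegian as the nationality for house 3.
So: house 1 = cocoa/spruce/Greek, house 2 = coffee/maple/Brit, house 3 = beer/pine/Norwegian, house 4 = wine/poplar/Brazilian.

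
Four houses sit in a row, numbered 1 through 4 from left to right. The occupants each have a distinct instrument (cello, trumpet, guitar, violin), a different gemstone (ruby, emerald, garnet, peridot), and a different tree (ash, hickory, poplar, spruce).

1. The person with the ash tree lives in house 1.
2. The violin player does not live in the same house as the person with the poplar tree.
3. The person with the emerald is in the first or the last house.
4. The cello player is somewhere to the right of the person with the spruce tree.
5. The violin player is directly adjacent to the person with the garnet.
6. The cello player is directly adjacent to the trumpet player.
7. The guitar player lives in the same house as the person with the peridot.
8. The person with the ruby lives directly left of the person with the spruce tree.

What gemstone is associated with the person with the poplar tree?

Clue 1 places the person with the ash tree in house 1.
The cello player is narrowed to house 3 or 4; consider each.
Placing it in house 3 leads to a contradiction, so it's in house 4.
By clue 6, the trumpet player is in house 3.
House 3's gemstone must be garnet (nothing else left).
That leaves emerald as the gemstone for house 4.
Clue 5: the violin player is in house 2.
House 1 instrument: only guitar fits.
From clue 7, the person with the peridot must be in house 1.
That leaves ruby as the gemstone for house 2.
Clue 8: the person with the spruce tree is in house 3.
House 2's tree must be hickory (nothing else left).
House 4's tree must be poplar (nothing else left).
So: house 1 = guitar/peridot/ash, house 2 = violin/ruby/hickory, house 3 = trumpet/garnet/spruce, house 4 = cello/emerald/poplar.

emerald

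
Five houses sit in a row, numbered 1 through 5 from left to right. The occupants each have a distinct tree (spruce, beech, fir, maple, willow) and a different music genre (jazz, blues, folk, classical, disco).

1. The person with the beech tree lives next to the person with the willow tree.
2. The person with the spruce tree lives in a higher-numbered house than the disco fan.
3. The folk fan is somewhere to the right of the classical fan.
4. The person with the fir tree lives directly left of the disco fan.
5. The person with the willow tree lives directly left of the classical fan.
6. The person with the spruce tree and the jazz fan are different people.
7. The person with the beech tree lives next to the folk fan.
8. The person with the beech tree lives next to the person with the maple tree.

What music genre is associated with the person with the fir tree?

jazz

The person with the beech tree is narrowed to house 2 or 3 or 4; consider each.
Placing it in house 2 and house 4 leads to a contradiction, so it's in house 3.
Clue 1 places the person with the willow tree in house 2.
From clue 5, the classical fan must be in house 3.
Clue 7 places the folk fan in house 4.
The only tree still possible for house 1 is fir.
House 5's tree must be spruce (nothing else left).
House 2 music genre: only disco fits.
From clue 6, the jazz fan must be in house 1.
That leaves maple as the tree for house 4.
The only music genre still possible for house 5 is blues.
So: house 1 = fir/jazz, house 2 = willow/disco, house 3 = beech/classical, house 4 = maple/folk, house 5 = spruce/blues.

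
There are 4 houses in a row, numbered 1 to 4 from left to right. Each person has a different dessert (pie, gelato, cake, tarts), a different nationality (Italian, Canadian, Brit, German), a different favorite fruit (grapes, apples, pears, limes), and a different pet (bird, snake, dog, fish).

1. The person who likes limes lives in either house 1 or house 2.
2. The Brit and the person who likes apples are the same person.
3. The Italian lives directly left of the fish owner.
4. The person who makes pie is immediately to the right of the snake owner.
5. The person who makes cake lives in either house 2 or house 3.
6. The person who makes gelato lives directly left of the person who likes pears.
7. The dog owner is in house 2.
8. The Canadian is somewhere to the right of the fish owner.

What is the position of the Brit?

3

From clue 7, the dog owner must be in house 2.
House 3 pet: only fish fits.
The only pet still possible for house 4 is bird.
By clue 3, the Italian is in house 2.
Clue 4: the person who makes pie is in house 2.
Clue 8: the Canadian is in house 4.
House 3 dessert: only cake fits.
House 4 dessert: only tarts fits.
So house 1 gets snake for pet.
From clue 6, the person who likes pears must be in house 2.
So house 1 gets gelato for dessert.
House 1 favorite fruit: only limes fits.
That leaves grapes as the favorite fruit for house 4.
From clue 2, the Brit must be in house 3.
House 1 nationality: only German fits.
House 3's favorite fruit must be apples (nothing else left).
So: house 1 = gelato/German/limes/snake, house 2 = pie/Italian/pears/dog, house 3 = cake/Brit/apples/fish, house 4 = tarts/Canadian/grapes/bird.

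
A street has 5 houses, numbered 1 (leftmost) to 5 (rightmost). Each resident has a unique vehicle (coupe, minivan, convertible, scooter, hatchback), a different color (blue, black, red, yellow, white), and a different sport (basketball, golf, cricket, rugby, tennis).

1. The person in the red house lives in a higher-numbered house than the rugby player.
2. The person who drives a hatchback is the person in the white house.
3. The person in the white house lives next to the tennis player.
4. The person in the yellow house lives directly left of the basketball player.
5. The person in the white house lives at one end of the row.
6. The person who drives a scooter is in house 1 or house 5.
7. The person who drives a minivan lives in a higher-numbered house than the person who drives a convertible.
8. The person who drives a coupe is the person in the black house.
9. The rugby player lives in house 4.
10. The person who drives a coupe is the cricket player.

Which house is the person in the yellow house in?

4

The rugby player is in house 4 (clue 9).
Clue 1 places the person in the red house in house 5.
Clue 3: the person in the white house is in house 1.
Clue 3: the tennis player is in house 2.
From clue 2, the person who drives a hatchback must be in house 1.
By clue 10, the person who drives a coupe is in house 3.
Clue 10: the cricket player is in house 3.
House 1 sport: only golf fits.
So house 5 gets basketball for sport.
By clue 4, the person in the yellow house is in house 4.
By clue 8, the person in the black house is in house 3.
So house 2 gets convertible for vehicle.
So house 4 gets minivan for vehicle.
That leaves scooter as the vehicle for house 5.
That leaves blue as the color for house 2.
So: house 1 = hatchback/white/golf, house 2 = convertible/blue/tennis, house 3 = coupe/black/cricket, house 4 = minivan/yellow/rugby, house 5 = scooter/red/basketball.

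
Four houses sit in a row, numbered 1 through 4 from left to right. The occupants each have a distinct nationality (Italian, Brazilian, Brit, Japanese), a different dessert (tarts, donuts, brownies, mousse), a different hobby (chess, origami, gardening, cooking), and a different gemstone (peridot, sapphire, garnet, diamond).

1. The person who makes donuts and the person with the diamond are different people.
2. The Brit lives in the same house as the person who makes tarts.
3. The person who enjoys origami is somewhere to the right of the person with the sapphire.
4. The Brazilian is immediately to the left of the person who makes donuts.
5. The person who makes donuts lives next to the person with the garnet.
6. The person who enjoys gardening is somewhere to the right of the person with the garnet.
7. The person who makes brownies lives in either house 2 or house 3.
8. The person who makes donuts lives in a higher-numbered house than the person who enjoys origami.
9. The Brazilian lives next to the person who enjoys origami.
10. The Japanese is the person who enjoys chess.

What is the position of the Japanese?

The Brazilian is narrowed to house 2 or 3; consider each.
Placing it in house 2 leads to a contradiction, so it's in house 3.
From clue 4, the person who makes donuts must be in house 4.
By clue 5, the person with the garnet is in house 3.
The person who enjoys gardening is in house 4 (clue 6).
From clue 9, the person who enjoys origami must be in house 2.
From clue 3, the person with the sapphire must be in house 1.
The Japanese is in house 1 (clue 10).
Clue 10: the person who enjoys chess is in house 1.
The only nationality still possible for house 4 is Italian.
The only hobby still possible for house 3 is cooking.
So house 2 gets diamond for gemstone.
The only gemstone still possible for house 4 is peridot.
Clue 2 places the person who makes tarts in house 2.
So house 2 gets Brit for nationality.
That leaves mousse as the dessert for house 1.
House 3 dessert: only brownies fits.
So: house 1 = Japanese/mousse/chess/sapphire, house 2 = Brit/tarts/origami/diamond, house 3 = Brazilian/brownies/cooking/garnet, house 4 = Italian/donuts/gardening/peridot.

1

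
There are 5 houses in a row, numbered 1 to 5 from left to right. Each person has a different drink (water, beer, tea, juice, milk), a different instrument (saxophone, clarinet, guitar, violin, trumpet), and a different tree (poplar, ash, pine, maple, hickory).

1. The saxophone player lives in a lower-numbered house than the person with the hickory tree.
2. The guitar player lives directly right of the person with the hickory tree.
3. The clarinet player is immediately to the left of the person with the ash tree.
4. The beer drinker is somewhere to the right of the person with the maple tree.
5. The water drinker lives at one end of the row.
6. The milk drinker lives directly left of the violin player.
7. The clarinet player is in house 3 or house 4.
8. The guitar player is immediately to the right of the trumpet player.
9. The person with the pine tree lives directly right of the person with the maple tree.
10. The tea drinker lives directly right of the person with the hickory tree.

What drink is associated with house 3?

tea

The only instrument still possible for house 1 is saxophone.
The water drinker is narrowed to house 1 or 5; consider each.
Placing it in house 5 leads to a contradiction, so it's in house 1.
That leaves trumpet as the instrument for house 2.
From clue 8, the guitar player must be in house 3.
That leaves violin as the instrument for house 5.
Clue 2: the person with the hickory tree is in house 2.
Clue 3: the person with the ash tree is in house 5.
Clue 6 places the milk drinker in house 4.
From clue 10, the tea drinker must be in house 3.
House 4's instrument must be clarinet (nothing else left).
Clue 9: the person with the pine tree is in house 4.
Clue 9: the person with the maple tree is in house 3.
House 1 tree: only poplar fits.
Clue 4 places the beer drinker in house 5.
So house 2 gets juice for drink.
So: house 1 = water/saxophone/poplar, house 2 = juice/trumpet/hickory, house 3 = tea/guitar/maple, house 4 = milk/clarinet/pine, house 5 = beer/violin/ash.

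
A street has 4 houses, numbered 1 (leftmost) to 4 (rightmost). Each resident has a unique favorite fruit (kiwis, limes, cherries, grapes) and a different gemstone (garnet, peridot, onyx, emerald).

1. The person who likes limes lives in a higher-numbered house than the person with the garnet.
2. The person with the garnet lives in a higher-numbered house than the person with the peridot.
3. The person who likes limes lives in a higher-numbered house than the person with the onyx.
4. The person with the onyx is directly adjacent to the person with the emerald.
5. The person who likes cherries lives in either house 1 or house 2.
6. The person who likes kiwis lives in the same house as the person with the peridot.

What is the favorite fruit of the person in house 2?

cherries

That leaves emerald as the gemstone for house 4.
The person with the onyx is in house 3 (clue 4).
That leaves peridot as the gemstone for house 1.
House 2's gemstone must be garnet (nothing else left).
By clue 3, the person who likes limes is in house 4.
The person who likes kiwis is in house 1 (clue 6).
That leaves cherries as the favorite fruit for house 2.
House 3's favorite fruit must be grapes (nothing else left).
So: house 1 = kiwis/peridot, house 2 = cherries/garnet, house 3 = grapes/onyx, house 4 = limes/emerald.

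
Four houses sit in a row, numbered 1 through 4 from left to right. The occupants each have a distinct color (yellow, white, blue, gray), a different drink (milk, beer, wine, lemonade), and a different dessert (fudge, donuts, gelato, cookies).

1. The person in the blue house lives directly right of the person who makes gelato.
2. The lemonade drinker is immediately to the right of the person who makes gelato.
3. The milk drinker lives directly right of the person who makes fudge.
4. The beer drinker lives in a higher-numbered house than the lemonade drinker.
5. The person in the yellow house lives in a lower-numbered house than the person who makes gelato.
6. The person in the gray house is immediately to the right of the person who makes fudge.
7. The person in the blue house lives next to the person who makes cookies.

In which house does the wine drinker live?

1

The only drink still possible for house 1 is wine.
By clue 2, the lemonade drinker is in house 3.
Clue 2 places the person who makes gelato in house 2.
Clue 4 places the beer drinker in house 4.
By clue 5, the person in the yellow house is in house 1.
That leaves milk as the drink for house 2.
From clue 1, the person in the blue house must be in house 3.
The person who makes fudge is in house 1 (clue 3).
The person in the gray house is in house 2 (clue 6).
The person who makes cookies is in house 4 (clue 7).
That leaves white as the color for house 4.
House 3 dessert: only donuts fits.
So: house 1 = yellow/wine/fudge, house 2 = gray/milk/gelato, house 3 = blue/lemonade/donuts, house 4 = white/beer/cookies.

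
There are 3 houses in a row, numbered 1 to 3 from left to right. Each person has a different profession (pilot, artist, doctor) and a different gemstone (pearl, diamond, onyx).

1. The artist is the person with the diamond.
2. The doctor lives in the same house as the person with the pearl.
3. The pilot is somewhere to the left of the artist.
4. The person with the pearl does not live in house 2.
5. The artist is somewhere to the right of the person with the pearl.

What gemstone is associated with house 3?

diamond

From clue 5, the person with the pearl must be in house 1.
The doctor is in house 1 (clue 2).
House 3 profession: only artist fits.
The person with the diamond is in house 3 (clue 1).
House 2 profession: only pilot fits.
So house 2 gets onyx for gemstone.
So: house 1 = doctor/pearl, house 2 = pilot/onyx, house 3 = artist/diamond.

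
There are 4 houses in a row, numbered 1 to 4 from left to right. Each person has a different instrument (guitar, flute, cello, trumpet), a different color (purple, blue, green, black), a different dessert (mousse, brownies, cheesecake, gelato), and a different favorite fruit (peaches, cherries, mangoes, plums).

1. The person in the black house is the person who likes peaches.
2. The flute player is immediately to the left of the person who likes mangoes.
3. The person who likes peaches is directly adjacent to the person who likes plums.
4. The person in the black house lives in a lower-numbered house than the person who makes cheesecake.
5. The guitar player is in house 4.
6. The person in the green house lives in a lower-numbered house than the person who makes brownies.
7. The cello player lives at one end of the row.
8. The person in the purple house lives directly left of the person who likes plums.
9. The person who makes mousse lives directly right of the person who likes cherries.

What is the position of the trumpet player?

2

Clue 5 places the guitar player in house 4.
So house 1 gets cello for instrument.
House 4 color: only blue fits.
The only dessert still possible for house 1 is gelato.
The flute player is narrowed to house 2 or 3; consider each.
Placing it in house 2 leads to a contradiction, so it's in house 3.
The person who likes mangoes is in house 4 (clue 2).
So house 2 gets trumpet for instrument.
The person in the purple house is narrowed to house 1 or 2; consider each.
Placing it in house 2 leads to a contradiction, so it's in house 1.
Clue 8 places the person who likes plums in house 2.
Clue 1: the person in the black house is in house 3.
Clue 1 places the person who likes peaches in house 3.
The person who makes cheesecake is in house 4 (clue 4).
House 2's color must be green (nothing else left).
House 2's dessert must be mousse (nothing else left).
House 3 dessert: only brownies fits.
The only favorite fruit still possible for house 1 is cherries.
So: house 1 = cello/purple/gelato/cherries, house 2 = trumpet/green/mousse/plums, house 3 = flute/black/brownies/peaches, house 4 = guitar/blue/cheesecake/mangoes.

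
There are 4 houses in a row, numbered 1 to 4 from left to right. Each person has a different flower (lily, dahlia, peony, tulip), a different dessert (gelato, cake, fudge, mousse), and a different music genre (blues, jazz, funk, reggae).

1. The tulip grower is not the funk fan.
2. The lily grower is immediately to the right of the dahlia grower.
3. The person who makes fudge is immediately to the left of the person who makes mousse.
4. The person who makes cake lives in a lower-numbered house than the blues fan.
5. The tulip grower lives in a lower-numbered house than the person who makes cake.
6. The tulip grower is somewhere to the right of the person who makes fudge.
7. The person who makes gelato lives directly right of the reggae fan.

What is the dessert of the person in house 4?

gelato

From clue 6, the tulip grower must be in house 2.
By clue 6, the person who makes fudge is in house 1.
Clue 2: the lily grower is in house 4.
By clue 2, the dahlia grower is in house 3.
Clue 3: the person who makes mousse is in house 2.
From clue 5, the person who makes cake must be in house 3.
House 1's flower must be peony (nothing else left).
House 4's dessert must be gelato (nothing else left).
From clue 4, the blues fan must be in house 4.
From clue 7, the reggae fan must be in house 3.
The only music genre still possible for house 2 is jazz.
That leaves funk as the music genre for house 1.
So: house 1 = peony/fudge/funk, house 2 = tulip/mousse/jazz, house 3 = dahlia/cake/reggae, house 4 = lily/gelato/blues.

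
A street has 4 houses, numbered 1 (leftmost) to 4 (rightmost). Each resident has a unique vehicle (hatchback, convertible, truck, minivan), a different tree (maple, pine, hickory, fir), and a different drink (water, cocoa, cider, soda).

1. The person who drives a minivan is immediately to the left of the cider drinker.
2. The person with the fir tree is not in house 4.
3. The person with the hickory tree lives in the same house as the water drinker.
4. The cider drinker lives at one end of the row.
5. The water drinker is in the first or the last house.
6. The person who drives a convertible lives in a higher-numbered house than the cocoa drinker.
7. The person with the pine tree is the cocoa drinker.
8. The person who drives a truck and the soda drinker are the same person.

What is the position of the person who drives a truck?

The cider drinker is in house 4 (clue 4).
Clue 1 places the person who drives a minivan in house 3.
By clue 3, the person with the hickory tree is in house 1.
House 4 tree: only maple fits.
The only drink still possible for house 1 is water.
Clue 6: the person who drives a convertible is in house 4.
Clue 8: the person who drives a truck is in house 2.
By clue 8, the soda drinker is in house 2.
House 1 vehicle: only hatchback fits.
That leaves cocoa as the drink for house 3.
The person with the pine tree is in house 3 (clue 7).
House 2's tree must be fir (nothing else left).
So: house 1 = hatchback/hickory/water, house 2 = truck/fir/soda, house 3 = minivan/pine/cocoa, house 4 = convertible/maple/cider.

2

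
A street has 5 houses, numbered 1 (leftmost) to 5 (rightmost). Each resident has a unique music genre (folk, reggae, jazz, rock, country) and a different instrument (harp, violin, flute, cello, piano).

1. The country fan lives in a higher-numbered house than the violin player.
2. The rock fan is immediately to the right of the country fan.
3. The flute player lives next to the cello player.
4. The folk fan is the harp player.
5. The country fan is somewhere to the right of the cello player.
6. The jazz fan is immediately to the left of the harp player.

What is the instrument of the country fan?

The country fan is narrowed to house 2 or 3 or 4; consider each.
Placing it in house 2 and house 3 leads to a contradiction, so it's in house 4.
Clue 2: the rock fan is in house 5.
House 5's instrument must be piano (nothing else left).
House 4 instrument: only flute fits.
The cello player is in house 3 (clue 3).
That leaves violin as the instrument for house 1.
The only instrument still possible for house 2 is harp.
By clue 4, the folk fan is in house 2.
Clue 6: the jazz fan is in house 1.
The only music genre still possible for house 3 is reggae.
So: house 1 = jazz/violin, house 2 = folk/harp, house 3 = reggae/cello, house 4 = country/flute, house 5 = rock/piano.

flute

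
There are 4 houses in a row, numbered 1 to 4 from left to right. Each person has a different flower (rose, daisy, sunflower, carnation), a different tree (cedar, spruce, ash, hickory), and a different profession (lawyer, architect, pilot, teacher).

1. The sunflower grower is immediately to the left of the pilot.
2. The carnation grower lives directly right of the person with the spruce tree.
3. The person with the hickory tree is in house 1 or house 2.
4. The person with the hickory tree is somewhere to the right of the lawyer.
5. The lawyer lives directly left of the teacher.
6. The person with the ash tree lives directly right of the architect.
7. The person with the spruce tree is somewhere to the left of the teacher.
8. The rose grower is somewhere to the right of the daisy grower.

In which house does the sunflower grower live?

3

Clue 4: the person with the hickory tree is in house 2.
Clue 4 places the lawyer in house 1.
By clue 5, the teacher is in house 2.
Clue 7 places the person with the spruce tree in house 1.
House 4's profession must be pilot (nothing else left).
From clue 1, the sunflower grower must be in house 3.
The carnation grower is in house 2 (clue 2).
By clue 6, the person with the ash tree is in house 4.
House 1 flower: only daisy fits.
So house 4 gets rose for flower.
House 3 tree: only cedar fits.
House 3 profession: only architect fits.
So: house 1 = daisy/spruce/lawyer, house 2 = carnation/hickory/teacher, house 3 = sunflower/cedar/architect, house 4 = rose/ash/pilot.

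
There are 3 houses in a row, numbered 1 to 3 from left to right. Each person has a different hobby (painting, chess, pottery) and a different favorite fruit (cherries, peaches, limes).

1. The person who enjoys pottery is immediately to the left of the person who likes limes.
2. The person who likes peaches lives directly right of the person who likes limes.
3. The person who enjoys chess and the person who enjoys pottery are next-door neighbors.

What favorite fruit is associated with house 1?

Clue 2: the person who likes peaches is in house 3.
The person who likes limes is in house 2 (clue 2).
House 1's favorite fruit must be cherries (nothing else left).
From clue 1, the person who enjoys pottery must be in house 1.
Clue 3 places the person who enjoys chess in house 2.
The only hobby still possible for house 3 is painting.
So: house 1 = pottery/cherries, house 2 = chess/limes, house 3 = painting/peaches.

cherries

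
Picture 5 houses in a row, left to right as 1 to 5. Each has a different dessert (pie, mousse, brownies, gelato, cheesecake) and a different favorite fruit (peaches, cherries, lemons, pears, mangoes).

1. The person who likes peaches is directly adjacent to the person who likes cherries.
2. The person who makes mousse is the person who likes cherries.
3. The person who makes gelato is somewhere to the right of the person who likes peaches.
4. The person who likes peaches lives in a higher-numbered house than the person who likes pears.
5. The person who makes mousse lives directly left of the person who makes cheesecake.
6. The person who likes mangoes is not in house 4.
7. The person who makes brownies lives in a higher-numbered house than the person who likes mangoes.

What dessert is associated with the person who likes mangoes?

House 5's favorite fruit must be lemons (nothing else left).
The person who makes gelato is narrowed to house 3 or 4 or 5; consider each.
Placing it in house 3 and house 4 leads to a contradiction, so it's in house 5.
House 4's favorite fruit must be peaches (nothing else left).
Clue 1: the person who likes cherries is in house 3.
By clue 2, the person who makes mousse is in house 3.
By clue 5, the person who makes cheesecake is in house 4.
So house 1 gets pie for dessert.
House 2's dessert must be brownies (nothing else left).
The person who likes mangoes is in house 1 (clue 7).
House 2's favorite fruit must be pears (nothing else left).
So: house 1 = pie/mangoes, house 2 = brownies/pears, house 3 = mousse/cherries, house 4 = cheesecake/peaches, house 5 = gelato/lemons.

pie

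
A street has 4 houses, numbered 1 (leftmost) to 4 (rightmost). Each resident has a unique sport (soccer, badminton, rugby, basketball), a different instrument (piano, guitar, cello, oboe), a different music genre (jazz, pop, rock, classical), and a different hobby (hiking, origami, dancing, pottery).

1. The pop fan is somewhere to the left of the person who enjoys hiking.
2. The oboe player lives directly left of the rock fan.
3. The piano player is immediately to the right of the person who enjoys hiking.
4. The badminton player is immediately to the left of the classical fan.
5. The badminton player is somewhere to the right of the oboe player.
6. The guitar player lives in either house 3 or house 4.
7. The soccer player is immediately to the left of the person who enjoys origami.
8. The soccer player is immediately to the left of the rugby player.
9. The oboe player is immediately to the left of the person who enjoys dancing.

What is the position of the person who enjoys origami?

House 1's hobby must be pottery (nothing else left).
House 4 hobby: only origami fits.
Clue 7: the soccer player is in house 3.
Clue 8 places the rugby player in house 4.
House 1 sport: only basketball fits.
House 2 sport: only badminton fits.
Clue 4 places the classical fan in house 3.
By clue 5, the oboe player is in house 1.
Clue 9 places the person who enjoys dancing in house 2.
House 2 instrument: only cello fits.
House 4's music genre must be jazz (nothing else left).
The only hobby still possible for house 3 is hiking.
From clue 3, the piano player must be in house 4.
House 3's instrument must be guitar (nothing else left).
That leaves pop as the music genre for house 1.
That leaves rock as the music genre for house 2.
So: house 1 = basketball/oboe/pop/pottery, house 2 = badminton/cello/rock/dancing, house 3 = soccer/guitar/classical/hiking, house 4 = rugby/piano/jazz/origami.

4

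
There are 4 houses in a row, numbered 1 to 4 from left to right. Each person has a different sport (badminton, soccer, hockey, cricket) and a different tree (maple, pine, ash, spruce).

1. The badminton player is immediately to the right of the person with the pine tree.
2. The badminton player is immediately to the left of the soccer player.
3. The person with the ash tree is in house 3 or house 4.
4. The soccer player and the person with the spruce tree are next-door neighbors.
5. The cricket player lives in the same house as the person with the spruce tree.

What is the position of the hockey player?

So house 1 gets hockey for sport.
The badminton player is narrowed to house 2 or 3; consider each.
Placing it in house 3 leads to a contradiction, so it's in house 2.
From clue 1, the person with the pine tree must be in house 1.
From clue 2, the soccer player must be in house 3.
That leaves cricket as the sport for house 4.
From clue 5, the person with the spruce tree must be in house 4.
House 2's tree must be maple (nothing else left).
The only tree still possible for house 3 is ash.
So: house 1 = hockey/pine, house 2 = badminton/maple, house 3 = soccer/ash, house 4 = cricket/spruce.

1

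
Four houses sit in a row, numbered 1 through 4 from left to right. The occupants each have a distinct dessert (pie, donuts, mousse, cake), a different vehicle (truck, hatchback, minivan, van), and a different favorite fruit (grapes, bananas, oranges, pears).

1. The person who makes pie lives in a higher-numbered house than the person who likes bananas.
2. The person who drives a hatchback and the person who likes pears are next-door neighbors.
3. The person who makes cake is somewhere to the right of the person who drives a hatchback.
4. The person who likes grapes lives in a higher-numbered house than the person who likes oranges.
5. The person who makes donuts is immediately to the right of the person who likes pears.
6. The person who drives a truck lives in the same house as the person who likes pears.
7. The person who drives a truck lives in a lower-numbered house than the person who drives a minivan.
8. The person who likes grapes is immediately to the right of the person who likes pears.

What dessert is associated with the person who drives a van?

mousse

So house 1 gets mousse for dessert.
House 4 favorite fruit: only grapes fits.
Clue 8: the person who likes pears is in house 3.
From clue 2, the person who drives a hatchback must be in house 2.
By clue 5, the person who makes donuts is in house 4.
By clue 6, the person who drives a truck is in house 3.
Clue 7: the person who drives a minivan is in house 4.
The only dessert still possible for house 2 is pie.
House 3 dessert: only cake fits.
House 1 vehicle: only van fits.
Clue 1: the person who likes bananas is in house 1.
So house 2 gets oranges for favorite fruit.
So: house 1 = mousse/van/bananas, house 2 = pie/hatchback/oranges, house 3 = cake/truck/pears, house 4 = donuts/minivan/grapes.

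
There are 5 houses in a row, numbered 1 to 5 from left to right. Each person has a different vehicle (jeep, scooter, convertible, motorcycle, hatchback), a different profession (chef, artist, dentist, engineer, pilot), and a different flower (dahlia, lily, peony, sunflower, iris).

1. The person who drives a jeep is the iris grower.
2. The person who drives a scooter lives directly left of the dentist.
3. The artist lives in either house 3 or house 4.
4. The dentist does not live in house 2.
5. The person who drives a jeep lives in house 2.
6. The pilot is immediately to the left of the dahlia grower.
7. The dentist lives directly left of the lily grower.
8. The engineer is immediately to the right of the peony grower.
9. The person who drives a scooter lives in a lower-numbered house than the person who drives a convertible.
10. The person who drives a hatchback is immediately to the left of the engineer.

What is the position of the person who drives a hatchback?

From clue 5, the person who drives a jeep must be in house 2.
Clue 1: the iris grower is in house 2.
Clue 2 places the person who drives a scooter in house 3.
By clue 2, the dentist is in house 4.
The lily grower is in house 5 (clue 7).
The only profession still possible for house 1 is chef.
That leaves pilot as the profession for house 2.
House 3 profession: only artist fits.
House 5 profession: only engineer fits.
The dahlia grower is in house 3 (clue 6).
Clue 8 places the peony grower in house 4.
By clue 10, the person who drives a hatchback is in house 4.
House 1's vehicle must be motorcycle (nothing else left).
That leaves convertible as the vehicle for house 5.
House 1 flower: only sunflower fits.
So: house 1 = motorcycle/chef/sunflower, house 2 = jeep/pilot/iris, house 3 = scooter/artist/dahlia, house 4 = hatchback/dentist/peony, house 5 = convertible/engineer/lily.

4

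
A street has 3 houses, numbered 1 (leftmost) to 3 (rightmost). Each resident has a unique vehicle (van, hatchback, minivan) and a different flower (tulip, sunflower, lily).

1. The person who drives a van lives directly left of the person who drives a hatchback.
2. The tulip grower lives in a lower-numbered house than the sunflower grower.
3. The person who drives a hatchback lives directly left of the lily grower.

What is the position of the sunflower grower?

2

The person who drives a hatchback is in house 2 (clue 3).
The lily grower is in house 3 (clue 3).
So house 3 gets minivan for vehicle.
The only flower still possible for house 1 is tulip.
So house 2 gets sunflower for flower.
So house 1 gets van for vehicle.
So: house 1 = van/tulip, house 2 = hatchback/sunflower, house 3 = minivan/lily.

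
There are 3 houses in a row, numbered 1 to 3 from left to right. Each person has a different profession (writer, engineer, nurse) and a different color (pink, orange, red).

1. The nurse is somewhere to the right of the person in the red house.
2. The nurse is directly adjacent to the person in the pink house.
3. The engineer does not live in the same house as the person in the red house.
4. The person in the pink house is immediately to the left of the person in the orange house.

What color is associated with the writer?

red

House 3's color must be orange (nothing else left).
The person in the pink house is in house 2 (clue 4).
The only color still possible for house 1 is red.
By clue 2, the nurse is in house 3.
So house 1 gets writer for profession.
House 2 profession: only engineer fits.
So: house 1 = writer/red, house 2 = engineer/pink, house 3 = nurse/orange.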